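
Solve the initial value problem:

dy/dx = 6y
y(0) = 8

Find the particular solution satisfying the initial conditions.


General solution of y' = 6y is y = Ce^(6x).
Apply y(0) = 8: C = 8.
Particular solution: y = 8e^(6x).


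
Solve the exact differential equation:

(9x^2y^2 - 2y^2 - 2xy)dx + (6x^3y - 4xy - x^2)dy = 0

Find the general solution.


Check exactness: ∂M/∂y = 18x^2y - 4y - 2x and ∂N/∂x = 18x^2y - 4y - 2x; equal, so the equation is exact.
Integrate M with respect to x (treating y as constant): ∫M dx = 3x^3y^2 - 2xy^2 - x^2y + h(y).
Differentiate w.r.t. y and set equal to N: all terms match, so h'(y) = 0 and h is a constant absorbed into C.
General solution: 3x^3y^2 - 2xy^2 - x^2y = C.


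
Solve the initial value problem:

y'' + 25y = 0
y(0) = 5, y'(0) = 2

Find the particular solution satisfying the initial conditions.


Characteristic roots of r² + 25 = 0 are ±5i, so y = C₁cos(5x) + C₂sin(5x).
Apply y(0) = 5: C₁ = 5. Differentiate and apply y'(0) = 2: 5·C₂ = 2, so C₂ = 2/5.
Particular solution: y = 5cos(5x) + (2/5)sin(5x).


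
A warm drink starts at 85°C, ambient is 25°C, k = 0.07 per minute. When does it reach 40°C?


From T(t) = T_a + (T₀ - T_a)e^(-kt), set T(t) = 40:
(40 - 25) / (85 - 25) = e^(-0.07t), so t = -ln(0.250)/0.07 ≈ 19.8 minutes.


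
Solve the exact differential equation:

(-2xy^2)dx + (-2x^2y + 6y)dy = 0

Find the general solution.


Check exactness: ∂M/∂y = -4xy and ∂N/∂x = -4xy; equal, so the equation is exact.
Integrate M with respect to x (treating y as constant): ∫M dx = -x^2y^2 + h(y).
Differentiate w.r.t. y and set equal to N: the x-dependent terms already match, leaving h'(y) = 6y. Integrate: h(y) = 3y^2.
So F(x,y) = -x^2y^2 + 3y^2.
General solution: -x^2y^2 + 3y^2 = C.


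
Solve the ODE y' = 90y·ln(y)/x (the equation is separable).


Separate: dy/[y ln(y)] = 90 dx/x.
Substitute u = ln(y): du/u = 90 dx/x.
Integrate: ln|ln(y)| = 90ln|x| + C₀, hence ln(y) = C·x^90.


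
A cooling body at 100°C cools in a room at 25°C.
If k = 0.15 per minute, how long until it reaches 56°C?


From T(t) = T_a + (T₀ - T_a)e^(-kt), set T(t) = 56:
(56 - 25) / (100 - 25) = e^(-0.15t), so t = -ln(0.413)/0.15 ≈ 5.9 minutes.


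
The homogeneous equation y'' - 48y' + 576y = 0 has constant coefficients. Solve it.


Characteristic equation: r² - 48r + 576 = 0, i.e. (r - 24)² = 0.
Repeated root r = 24; include an x factor for the second linearly independent solution.
General solution: y = (C₁ + C₂x)e^(24x).


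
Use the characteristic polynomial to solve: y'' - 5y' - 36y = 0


Characteristic equation: r² - 5r - 36 = 0.
Factor: (r - 9)(r + 4) = 0 ⇒ r = 9, -4 (distinct real).
General solution: y = C₁e^(9x) + C₂e^(-4x).


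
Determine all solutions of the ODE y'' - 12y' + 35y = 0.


Characteristic equation: r² - 12r + 35 = 0.
Factor: (r - 5)(r - 7) = 0 ⇒ r = 5, 7 (distinct real).
General solution: y = C₁e^(5x) + C₂e^(7x).


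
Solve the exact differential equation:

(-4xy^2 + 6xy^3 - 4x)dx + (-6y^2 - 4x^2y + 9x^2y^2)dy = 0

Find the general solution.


Check exactness: ∂M/∂y = -8xy + 18xy^2 and ∂N/∂x = -8xy + 18xy^2; equal, so the equation is exact.
Integrate M with respect to x (treating y as constant): ∫M dx = -2x^2y^2 + 3x^2y^3 - 2x^2 + h(y).
Differentiate w.r.t. y and set equal to N: the x-dependent terms already match, leaving h'(y) = -6y^2. Integrate: h(y) = -2y^3.
So F(x,y) = -2y^3 - 2x^2y^2 + 3x^2y^3 - 2x^2.
General solution: -2y^3 - 2x^2y^2 + 3x^2y^3 - 2x^2 = C.


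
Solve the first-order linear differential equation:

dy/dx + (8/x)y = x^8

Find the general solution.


P(x) = 8/x ⇒ μ = x^8.
(x^8 y)' = x^8·x^8 = x^16.
Integrate: x^8 y = x^17/(17) + C.
Solve for y: y = (1/17)x^9 + C/x^8.


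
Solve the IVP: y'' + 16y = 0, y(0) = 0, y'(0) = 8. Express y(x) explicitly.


Characteristic roots of r² + 16 = 0 are ±4i, so y = C₁cos(4x) + C₂sin(4x).
Apply y(0) = 0: C₁ = 0. Differentiate and apply y'(0) = 8: 4·C₂ = 8, so C₂ = 2.
Particular solution: y = 2sin(4x).


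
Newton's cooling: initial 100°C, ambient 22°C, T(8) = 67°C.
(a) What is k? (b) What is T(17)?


Newton's law: T(t) = T_a + (T₀ - T_a)e^(-kt).
(a) Use T(8) = 67: (67 - 22)/(100 - 22) = e^(-k·8), so k = -ln(0.577)/8 ≈ 0.0688.
(b) Apply k to t = 17: T(17) = 22 + (78)e^(-1.169) ≈ 46.2°C.


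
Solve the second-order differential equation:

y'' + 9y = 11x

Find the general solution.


Homogeneous: r² + 9 = 0 ⇒ r = ±3i, y_h = C₁cos(3x) + C₂sin(3x).
Polynomial forcing; try y_p = Ax + B. Then y_p'' + 9 y_p = 9(Ax + B) = 11x, so B = 0 and A = 11/9.
General solution: y = C₁cos(3x) + C₂sin(3x) + (11/9)x.


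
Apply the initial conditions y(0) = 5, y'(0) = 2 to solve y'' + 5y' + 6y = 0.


Characteristic roots of r² + 5r + 6 = 0 are -2, -3.
General solution y = c₁ e^(-2x) + c₂ e^(-3x).
Apply y(0) = 5: c₁ + c₂ = 5. Apply y'(0) = 2: -2 c₁ - 3 c₂ = 2.
Solve: c₁ = 17, c₂ = -12.
Particular solution: y = 17e^(-2x) - 12e^(-3x).


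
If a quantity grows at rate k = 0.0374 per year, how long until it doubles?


Exponential growth: P(t) = P₀ e^(0.0374t). Set P(t)/P₀ = 2: e^(0.0374t) = 2.
Solve: t = ln(2)/0.0374 ≈ 18.53 years.


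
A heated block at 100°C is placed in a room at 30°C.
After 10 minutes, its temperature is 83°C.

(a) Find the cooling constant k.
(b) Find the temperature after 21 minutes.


Newton's law: T(t) = T_a + (T₀ - T_a)e^(-kt).
(a) Use T(10) = 83: (83 - 30)/(100 - 30) = e^(-k·10), so k = -ln(0.757)/10 ≈ 0.0278.
(b) Apply k to t = 21: T(21) = 30 + (70)e^(-0.584) ≈ 69.0°C.


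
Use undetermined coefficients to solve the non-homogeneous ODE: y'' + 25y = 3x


Homogeneous: r² + 25 = 0 ⇒ r = ±5i, y_h = C₁cos(5x) + C₂sin(5x).
Polynomial forcing; try y_p = Ax + B. Then y_p'' + 25 y_p = 25(Ax + B) = 3x, so B = 0 and A = 3/25.
General solution: y = C₁cos(5x) + C₂sin(5x) + (3/25)x.


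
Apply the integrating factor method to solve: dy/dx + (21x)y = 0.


P(x) = 21x ⇒ μ = e^((21/2)x²).
Q(x) = 0 so μ y is constant: y = Ce^(-(21/2)x²).


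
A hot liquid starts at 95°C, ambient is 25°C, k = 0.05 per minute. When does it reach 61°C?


From T(t) = T_a + (T₀ - T_a)e^(-kt), set T(t) = 61:
(61 - 25) / (95 - 25) = e^(-0.05t), so t = -ln(0.514)/0.05 ≈ 13.3 minutes.


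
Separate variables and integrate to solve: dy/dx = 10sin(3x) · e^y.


Separate: e^(-y) dy = 10sin(3x) dx.
Integrate: -e^(-y) = -(10/3)cos(3x) + C₀.
Rearrange: e^(-y) = (10/3)cos(3x) + C.


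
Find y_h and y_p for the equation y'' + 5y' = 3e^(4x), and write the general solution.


Characteristic roots of r² + 5r = 0 are -5, 0.
y_h = C₁e^(-5x) + C₂.
Forcing exponent 4 is not a characteristic root; try y_p = Ae^(4x).
Substitute: A·(16 + (5)·4 + (0)) = A·36 = 3, so A = 1/12.
General solution: y = C₁e^(-5x) + C₂ + (1/12)e^(4x).


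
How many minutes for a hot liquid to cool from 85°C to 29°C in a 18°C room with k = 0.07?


From T(t) = T_a + (T₀ - T_a)e^(-kt), set T(t) = 29:
(29 - 18) / (85 - 18) = e^(-0.07t), so t = -ln(0.164)/0.07 ≈ 25.8 minutes.


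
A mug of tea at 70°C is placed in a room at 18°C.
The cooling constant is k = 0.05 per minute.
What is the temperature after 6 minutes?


Newton's law: dT/dt = -k(T - T_a) has solution T(t) = T_a + (T₀ - T_a)e^(-kt).
Plug in T_a = 18, T₀ = 70, k = 0.05, t = 6: T(6) = 18 + (52)e^(-0.30) ≈ 56.5°C.


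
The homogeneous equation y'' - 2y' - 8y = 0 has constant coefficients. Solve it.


Characteristic equation: r² - 2r - 8 = 0.
Factor: (r + 2)(r - 4) = 0 ⇒ r = -2, 4 (distinct real).
General solution: y = C₁e^(-2x) + C₂e^(4x).


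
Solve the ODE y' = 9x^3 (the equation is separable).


Integrate both sides with respect to x: y = ∫ 9x^3 dx = (9/4)x^4 + C.


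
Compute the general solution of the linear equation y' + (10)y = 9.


P(x) = 10, Q(x) = 9; integrating factor μ = e^(10x).
(μ y)' = 9e^(10x) ⇒ μ y = (9/10)e^(10x) + C.
Divide by μ: y = 9/10 + Ce^(-10x).


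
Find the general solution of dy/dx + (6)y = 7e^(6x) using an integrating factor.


P(x) = 6 ⇒ μ = e^(6x).
(μ y)' = 7e^(12x) ⇒ μ y = (7/12)e^(12x) + C.
Divide by μ: y = (7/12)e^(6x) + Ce^(-6x).


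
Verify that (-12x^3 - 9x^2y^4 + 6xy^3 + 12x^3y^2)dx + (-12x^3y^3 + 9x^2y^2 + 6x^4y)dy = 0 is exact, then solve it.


Check exactness: ∂M/∂y = -36x^2y^3 + 18xy^2 + 24x^3y and ∂N/∂x = -36x^2y^3 + 18xy^2 + 24x^3y; equal, so the equation is exact.
Integrate M with respect to x (treating y as constant): ∫M dx = -3x^4 - 3x^3y^4 + 3x^2y^3 + 3x^4y^2 + h(y).
Differentiate w.r.t. y and set equal to N: all terms match, so h'(y) = 0 and h is a constant absorbed into C.
General solution: -3x^4 - 3x^3y^4 + 3x^2y^3 + 3x^4y^2 = C.


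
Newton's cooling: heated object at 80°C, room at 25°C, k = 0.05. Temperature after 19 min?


Newton's law: dT/dt = -k(T - T_a) has solution T(t) = T_a + (T₀ - T_a)e^(-kt).
Plug in T_a = 25, T₀ = 80, k = 0.05, t = 19: T(19) = 25 + (55)e^(-0.95) ≈ 46.3°C.


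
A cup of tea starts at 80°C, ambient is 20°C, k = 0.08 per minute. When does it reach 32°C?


From T(t) = T_a + (T₀ - T_a)e^(-kt), set T(t) = 32:
(32 - 20) / (80 - 20) = e^(-0.08t), so t = -ln(0.200)/0.08 ≈ 20.1 minutes.


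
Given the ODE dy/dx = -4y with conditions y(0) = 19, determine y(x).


General solution of y' = -4y is y = Ce^(-4x).
Apply y(0) = 19: C = 19.
Particular solution: y = 19e^(-4x).


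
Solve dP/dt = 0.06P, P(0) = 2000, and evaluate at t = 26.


The ODE dP/dt = 0.06P has solution P(t) = P(0)e^(0.06t).
Substitute P(0) = 2000 and t = 26: P(26) = 2000 e^(1.56) ≈ 9518.


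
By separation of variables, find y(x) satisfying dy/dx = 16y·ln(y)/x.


Separate: dy/[y ln(y)] = 16 dx/x.
Substitute u = ln(y): du/u = 16 dx/x.
Integrate: ln|ln(y)| = 16ln|x| + C₀, hence ln(y) = C·x^16.


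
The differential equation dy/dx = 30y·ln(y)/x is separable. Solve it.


Separate: dy/[y ln(y)] = 30 dx/x.
Substitute u = ln(y): du/u = 30 dx/x.
Integrate: ln|ln(y)| = 30ln|x| + C₀, hence ln(y) = C·x^30.


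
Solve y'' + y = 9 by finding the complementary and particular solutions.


Homogeneous part: r² + 1 = 0 ⇒ r = ±1i, so y_h = C₁cos(x) + C₂sin(x).
Try constant y_p = A; plug in: 1A = 9 ⇒ A = 9.
General solution: y = C₁cos(x) + C₂sin(x) + 9.


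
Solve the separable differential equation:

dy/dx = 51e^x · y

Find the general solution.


Separate variables: dy/y = 51e^x dx.
Integrate: ln|y| = 51e^x + C₀.
Exponentiate: y = Ce^(51e^x).


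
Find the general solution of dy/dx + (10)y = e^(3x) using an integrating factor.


P(x) = 10 ⇒ μ = e^(10x).
(μ y)' = e^(13x) ⇒ μ y = e^(13x)/13 + C.
Divide by μ: y = (1/13)e^(3x) + Ce^(-10x).


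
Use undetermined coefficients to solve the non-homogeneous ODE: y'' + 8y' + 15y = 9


Characteristic roots of r² + 8r + 15 = 0 are -5, -3.
y_h = C₁e^(-5x) + C₂e^(-3x).
Constant forcing; try y_p = A. Then 15A = 9 ⇒ A = 3/5.
General solution: y = C₁e^(-5x) + C₂e^(-3x) + 3/5.


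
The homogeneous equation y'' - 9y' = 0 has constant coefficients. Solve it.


Characteristic equation: r² - 9r = 0.
Factor: (r - 0)(r - 9) = 0 ⇒ r = 0, 9 (distinct real).
General solution: y = C₁ + C₂e^(9x).


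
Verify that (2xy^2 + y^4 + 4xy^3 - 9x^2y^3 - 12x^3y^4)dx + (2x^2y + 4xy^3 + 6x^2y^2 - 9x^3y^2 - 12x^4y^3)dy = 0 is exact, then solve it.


Check exactness: ∂M/∂y = 4xy + 4y^3 + 12xy^2 - 27x^2y^2 - 48x^3y^3 and ∂N/∂x = 4xy + 4y^3 + 12xy^2 - 27x^2y^2 - 48x^3y^3; equal, so the equation is exact.
Integrate M with respect to x (treating y as constant): ∫M dx = x^2y^2 + xy^4 + 2x^2y^3 - 3x^3y^3 - 3x^4y^4 + h(y).
Differentiate w.r.t. y and set equal to N: all terms match, so h'(y) = 0 and h is a constant absorbed into C.
General solution: x^2y^2 + xy^4 + 2x^2y^3 - 3x^3y^3 - 3x^4y^4 = C.


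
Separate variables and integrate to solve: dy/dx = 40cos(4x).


g(y) = 1, so integrate directly: y = ∫ 40cos(4x) dx = 10sin(4x) + C.


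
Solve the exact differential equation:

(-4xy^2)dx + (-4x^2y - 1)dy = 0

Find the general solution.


Check exactness: ∂M/∂y = -8xy and ∂N/∂x = -8xy; equal, so the equation is exact.
Integrate M with respect to x (treating y as constant): ∫M dx = -2x^2y^2 + h(y).
Differentiate w.r.t. y and set equal to N: the x-dependent terms already match, leaving h'(y) = -1. Integrate: h(y) = -y.
So F(x,y) = -2x^2y^2 - y.
General solution: -2x^2y^2 - y = C.


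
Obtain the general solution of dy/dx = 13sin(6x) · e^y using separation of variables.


Separate: e^(-y) dy = 13sin(6x) dx.
Integrate: -e^(-y) = -(13/6)cos(6x) + C₀.
Rearrange: e^(-y) = (13/6)cos(6x) + C.


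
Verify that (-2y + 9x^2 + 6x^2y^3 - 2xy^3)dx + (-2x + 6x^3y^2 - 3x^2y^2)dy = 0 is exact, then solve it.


Check exactness: ∂M/∂y = -2 + 18x^2y^2 - 6xy^2 and ∂N/∂x = -2 + 18x^2y^2 - 6xy^2; equal, so the equation is exact.
Integrate M with respect to x (treating y as constant): ∫M dx = -2xy + 3x^3 + 2x^3y^3 - x^2y^3 + h(y).
Differentiate w.r.t. y and set equal to N: all terms match, so h'(y) = 0 and h is a constant absorbed into C.
General solution: -2xy + 3x^3 + 2x^3y^3 - x^2y^3 = C.


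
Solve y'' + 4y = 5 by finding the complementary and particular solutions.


Homogeneous part: r² + 4 = 0 ⇒ r = ±2i, so y_h = C₁cos(2x) + C₂sin(2x).
Try constant y_p = A; plug in: 4A = 5 ⇒ A = 5/4.
General solution: y = C₁cos(2x) + C₂sin(2x) + 5/4.


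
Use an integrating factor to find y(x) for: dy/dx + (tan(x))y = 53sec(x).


P(x) = tan(x) ⇒ μ = e^(∫tan(x)dx) = sec(x).
(sec(x) y)' = 53sec²(x) ⇒ sec(x) y = 53tan(x) + C.
Multiply by cos(x): y = 53sin(x) + C·cos(x).


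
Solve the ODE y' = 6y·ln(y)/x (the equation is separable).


Separate: dy/[y ln(y)] = 6 dx/x.
Substitute u = ln(y): du/u = 6 dx/x.
Integrate: ln|ln(y)| = 6ln|x| + C₀, hence ln(y) = C·x^6.


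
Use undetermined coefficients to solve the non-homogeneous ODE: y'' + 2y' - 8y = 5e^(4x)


Characteristic roots of r² + 2r - 8 = 0 are 2, -4.
y_h = C₁e^(2x) + C₂e^(-4x).
Forcing exponent 4 is not a characteristic root; try y_p = Ae^(4x).
Substitute: A·(16 + (2)·4 + (-8)) = A·16 = 5, so A = 5/16.
General solution: y = C₁e^(2x) + C₂e^(-4x) + (5/16)e^(4x).


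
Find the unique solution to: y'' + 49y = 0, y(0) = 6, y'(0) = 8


Characteristic roots of r² + 49 = 0 are ±7i, so y = C₁cos(7x) + C₂sin(7x).
Apply y(0) = 6: C₁ = 6. Differentiate and apply y'(0) = 8: 7·C₂ = 8, so C₂ = 8/7.
Particular solution: y = 6cos(7x) + (8/7)sin(7x).


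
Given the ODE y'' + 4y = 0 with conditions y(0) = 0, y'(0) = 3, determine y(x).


Characteristic roots of r² + 4 = 0 are ±2i, so y = C₁cos(2x) + C₂sin(2x).
Apply y(0) = 0: C₁ = 0. Differentiate and apply y'(0) = 3: 2·C₂ = 3, so C₂ = 3/2.
Particular solution: y = (3/2)sin(2x).


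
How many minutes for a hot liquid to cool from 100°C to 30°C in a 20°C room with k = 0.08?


From T(t) = T_a + (T₀ - T_a)e^(-kt), set T(t) = 30:
(30 - 20) / (100 - 20) = e^(-0.08t), so t = -ln(0.125)/0.08 ≈ 26.0 minutes.


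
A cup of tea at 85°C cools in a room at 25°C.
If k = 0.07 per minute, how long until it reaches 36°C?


From T(t) = T_a + (T₀ - T_a)e^(-kt), set T(t) = 36:
(36 - 25) / (85 - 25) = e^(-0.07t), so t = -ln(0.183)/0.07 ≈ 24.2 minutes.


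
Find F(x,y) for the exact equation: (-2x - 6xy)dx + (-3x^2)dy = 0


Check exactness: ∂M/∂y = -6x and ∂N/∂x = -6x; equal, so the equation is exact.
Integrate M with respect to x (treating y as constant): ∫M dx = -x^2 - 3x^2y + h(y).
Differentiate w.r.t. y and set equal to N: all terms match, so h'(y) = 0 and h is a constant absorbed into C.
General solution: -x^2 - 3x^2y = C.


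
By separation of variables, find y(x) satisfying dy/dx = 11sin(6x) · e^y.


Separate: e^(-y) dy = 11sin(6x) dx.
Integrate: -e^(-y) = -(11/6)cos(6x) + C₀.
Rearrange: e^(-y) = (11/6)cos(6x) + C.


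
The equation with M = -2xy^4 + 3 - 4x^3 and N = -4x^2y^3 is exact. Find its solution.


Check exactness: ∂M/∂y = -8xy^3 and ∂N/∂x = -8xy^3; equal, so the equation is exact.
Integrate M with respect to x (treating y as constant): ∫M dx = -x^2y^4 + 3x - x^4 + h(y).
Differentiate w.r.t. y and set equal to N: all terms match, so h'(y) = 0 and h is a constant absorbed into C.
General solution: -x^2y^4 + 3x - x^4 = C.


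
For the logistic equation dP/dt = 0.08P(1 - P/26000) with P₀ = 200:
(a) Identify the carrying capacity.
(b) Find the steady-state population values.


Logistic ODE dP/dt = 0.08P(1 - P/26000) has equilibria where dP/dt = 0, i.e. P = 0 or P = 26000.
The coefficient (1 - P/K) = 0 when P = K, identifying K = 26000 as the carrying capacity.
(a) K = 26000; (b) equilibria P = 0 and P = 26000.


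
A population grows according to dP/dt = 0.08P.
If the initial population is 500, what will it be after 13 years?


The ODE dP/dt = 0.08P has solution P(t) = P(0)e^(0.08t).
Substitute P(0) = 500 and t = 13: P(13) = 500 e^(1.04) ≈ 1415.


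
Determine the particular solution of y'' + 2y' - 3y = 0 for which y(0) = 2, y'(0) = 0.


Characteristic roots of r² + 2r - 3 = 0 are -3, 1.
General solution y = c₁ e^(-3x) + c₂ e^(x).
Apply y(0) = 2: c₁ + c₂ = 2. Apply y'(0) = 0: -3 c₁ + 1 c₂ = 0.
Solve: c₁ = 1/2, c₂ = 3/2.
Particular solution: y = (1/2)e^(-3x) + (3/2)e^(x).


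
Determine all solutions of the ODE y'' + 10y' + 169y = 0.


Characteristic equation: r² + 10r + 169 = 0.
Discriminant is negative; roots r = -5 ± 12i (complex conjugate pair).
General solution uses e^(α x)(C₁ cos(β x) + C₂ sin(β x)): y = e^(-5x)(C₁cos(12x) + C₂sin(12x)).


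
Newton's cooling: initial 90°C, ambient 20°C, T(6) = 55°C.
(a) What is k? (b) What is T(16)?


Newton's law: T(t) = T_a + (T₀ - T_a)e^(-kt).
(a) Use T(6) = 55: (55 - 20)/(90 - 20) = e^(-k·6), so k = -ln(0.500)/6 ≈ 0.1155.
(b) Apply k to t = 16: T(16) = 20 + (70)e^(-1.848) ≈ 31.0°C.


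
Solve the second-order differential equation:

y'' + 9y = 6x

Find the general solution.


Homogeneous: r² + 9 = 0 ⇒ r = ±3i, y_h = C₁cos(3x) + C₂sin(3x).
Polynomial forcing; try y_p = Ax + B. Then y_p'' + 9 y_p = 9(Ax + B) = 6x, so B = 0 and A = 2/3.
General solution: y = C₁cos(3x) + C₂sin(3x) + (2/3)x.


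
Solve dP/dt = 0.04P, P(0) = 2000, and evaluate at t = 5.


The ODE dP/dt = 0.04P has solution P(t) = P(0)e^(0.04t).
Substitute P(0) = 2000 and t = 5: P(5) = 2000 e^(0.20) ≈ 2443.


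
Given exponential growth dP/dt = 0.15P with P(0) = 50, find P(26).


The ODE dP/dt = 0.15P has solution P(t) = P(0)e^(0.15t).
Substitute P(0) = 50 and t = 26: P(26) = 50 e^(3.90) ≈ 2470.


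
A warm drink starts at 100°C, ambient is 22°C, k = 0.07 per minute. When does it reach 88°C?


From T(t) = T_a + (T₀ - T_a)e^(-kt), set T(t) = 88:
(88 - 22) / (100 - 22) = e^(-0.07t), so t = -ln(0.846)/0.07 ≈ 2.4 minutes.


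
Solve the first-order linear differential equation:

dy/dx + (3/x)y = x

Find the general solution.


P(x) = 3/x ⇒ μ = x^3.
(x^3 y)' = x^4 ⇒ x^3 y = x^5/(5) + C.
Solve for y: y = (1/5)x^2 + C/x^3.


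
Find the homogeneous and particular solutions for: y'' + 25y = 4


Homogeneous part: r² + 25 = 0 ⇒ r = ±5i, so y_h = C₁cos(5x) + C₂sin(5x).
Try constant y_p = A; plug in: 25A = 4 ⇒ A = 4/25.
General solution: y = C₁cos(5x) + C₂sin(5x) + 4/25.


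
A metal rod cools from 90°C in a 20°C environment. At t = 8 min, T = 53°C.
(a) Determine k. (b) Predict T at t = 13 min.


Newton's law: T(t) = T_a + (T₀ - T_a)e^(-kt).
(a) Use T(8) = 53: (53 - 20)/(90 - 20) = e^(-k·8), so k = -ln(0.471)/8 ≈ 0.0940.
(b) Apply k to t = 13: T(13) = 20 + (70)e^(-1.222) ≈ 40.6°C.


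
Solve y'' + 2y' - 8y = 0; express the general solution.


Characteristic equation: r² + 2r - 8 = 0.
Factor: (r + 4)(r - 2) = 0 ⇒ r = -4, 2 (distinct real).
General solution: y = C₁e^(-4x) + C₂e^(2x).


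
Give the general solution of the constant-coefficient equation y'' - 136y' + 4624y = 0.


Characteristic equation: r² - 136r + 4624 = 0, i.e. (r - 68)² = 0.
Repeated root r = 68; include an x factor for the second linearly independent solution.
General solution: y = (C₁ + C₂x)e^(68x).


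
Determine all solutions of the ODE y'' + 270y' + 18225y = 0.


Characteristic equation: r² + 270r + 18225 = 0, i.e. (r + 135)² = 0.
Repeated root r = -135; include an x factor for the second linearly independent solution.
General solution: y = (C₁ + C₂x)e^(-135x).


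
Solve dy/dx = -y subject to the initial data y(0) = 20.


General solution of y' = -y is y = Ce^(-x).
Apply y(0) = 20: C = 20.
Particular solution: y = 20e^(-x).


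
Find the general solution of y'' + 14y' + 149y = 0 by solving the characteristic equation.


Characteristic equation: r² + 14r + 149 = 0.
Discriminant is negative; roots r = -7 ± 10i (complex conjugate pair).
General solution uses e^(α x)(C₁ cos(β x) + C₂ sin(β x)): y = e^(-7x)(C₁cos(10x) + C₂sin(10x)).


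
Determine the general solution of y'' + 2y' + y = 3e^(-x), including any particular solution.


Characteristic polynomial (r + 1)² = 0; repeated root r = -1.
y_h = (C₁ + C₂x)e^(-x). Forcing matches the repeated root (resonance), so try y_p = Ax² e^(-x).
Substitute and solve for A: 2A = 3, so A = 3/2.
General solution: y = (C₁ + C₂x + (3/2)x²)e^(-x).


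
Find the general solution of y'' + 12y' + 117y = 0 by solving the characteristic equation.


Characteristic equation: r² + 12r + 117 = 0.
Discriminant is negative; roots r = -6 ± 9i (complex conjugate pair).
General solution uses e^(α x)(C₁ cos(β x) + C₂ sin(β x)): y = e^(-6x)(C₁cos(9x) + C₂sin(9x)).


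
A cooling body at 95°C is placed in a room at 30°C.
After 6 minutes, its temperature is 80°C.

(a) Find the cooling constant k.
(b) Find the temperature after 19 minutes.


Newton's law: T(t) = T_a + (T₀ - T_a)e^(-kt).
(a) Use T(6) = 80: (80 - 30)/(95 - 30) = e^(-k·6), so k = -ln(0.769)/6 ≈ 0.0437.
(b) Apply k to t = 19: T(19) = 30 + (65)e^(-0.831) ≈ 58.3°C.


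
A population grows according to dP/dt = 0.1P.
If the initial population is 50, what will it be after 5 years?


The ODE dP/dt = 0.1P has solution P(t) = P(0)e^(0.1t).
Substitute P(0) = 50 and t = 5: P(5) = 50 e^(0.50) ≈ 82.


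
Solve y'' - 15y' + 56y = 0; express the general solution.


Characteristic equation: r² - 15r + 56 = 0.
Factor: (r - 7)(r - 8) = 0 ⇒ r = 7, 8 (distinct real).
General solution: y = C₁e^(7x) + C₂e^(8x).


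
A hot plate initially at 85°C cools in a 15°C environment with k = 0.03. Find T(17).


Newton's law: dT/dt = -k(T - T_a) has solution T(t) = T_a + (T₀ - T_a)e^(-kt).
Plug in T_a = 15, T₀ = 85, k = 0.03, t = 17: T(17) = 15 + (70)e^(-0.51) ≈ 57.0°C.


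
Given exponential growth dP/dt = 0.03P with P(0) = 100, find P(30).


The ODE dP/dt = 0.03P has solution P(t) = P(0)e^(0.03t).
Substitute P(0) = 100 and t = 30: P(30) = 100 e^(0.90) ≈ 246.


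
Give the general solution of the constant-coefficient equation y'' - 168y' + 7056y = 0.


Characteristic equation: r² - 168r + 7056 = 0, i.e. (r - 84)² = 0.
Repeated root r = 84; include an x factor for the second linearly independent solution.
General solution: y = (C₁ + C₂x)e^(84x).


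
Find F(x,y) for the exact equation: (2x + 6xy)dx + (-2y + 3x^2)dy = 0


Check exactness: ∂M/∂y = 6x and ∂N/∂x = 6x; equal, so the equation is exact.
Integrate M with respect to x (treating y as constant): ∫M dx = x^2 + 3x^2y + h(y).
Differentiate w.r.t. y and set equal to N: the x-dependent terms already match, leaving h'(y) = -2y. Integrate: h(y) = -y^2.
So F(x,y) = -y^2 + x^2 + 3x^2y.
General solution: -y^2 + x^2 + 3x^2y = C.


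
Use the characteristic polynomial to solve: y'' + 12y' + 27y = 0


Characteristic equation: r² + 12r + 27 = 0.
Factor: (r + 9)(r + 3) = 0 ⇒ r = -9, -3 (distinct real).
General solution: y = C₁e^(-9x) + C₂e^(-3x).


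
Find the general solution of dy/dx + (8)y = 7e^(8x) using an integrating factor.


P(x) = 8 ⇒ μ = e^(8x).
(μ y)' = 7e^(16x) ⇒ μ y = (7/16)e^(16x) + C.
Divide by μ: y = (7/16)e^(8x) + Ce^(-8x).


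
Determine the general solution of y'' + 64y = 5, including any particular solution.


Homogeneous part: r² + 64 = 0 ⇒ r = ±8i, so y_h = C₁cos(8x) + C₂sin(8x).
Try constant y_p = A; plug in: 64A = 5 ⇒ A = 5/64.
General solution: y = C₁cos(8x) + C₂sin(8x) + 5/64.


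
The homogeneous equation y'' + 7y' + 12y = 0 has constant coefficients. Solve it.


Characteristic equation: r² + 7r + 12 = 0.
Factor: (r + 4)(r + 3) = 0 ⇒ r = -4, -3 (distinct real).
General solution: y = C₁e^(-4x) + C₂e^(-3x).


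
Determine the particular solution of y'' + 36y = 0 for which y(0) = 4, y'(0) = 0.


Characteristic roots of r² + 36 = 0 are ±6i, so y = C₁cos(6x) + C₂sin(6x).
Apply y(0) = 4: C₁ = 4. Differentiate and apply y'(0) = 0: 6·C₂ = 0, so C₂ = 0.
Particular solution: y = 4cos(6x).


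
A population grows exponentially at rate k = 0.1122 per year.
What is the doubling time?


Exponential growth: P(t) = P₀ e^(0.1122t). Set P(t)/P₀ = 2: e^(0.1122t) = 2.
Solve: t = ln(2)/0.1122 ≈ 6.18 years.


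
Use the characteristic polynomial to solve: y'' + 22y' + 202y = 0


Characteristic equation: r² + 22r + 202 = 0.
Discriminant is negative; roots r = -11 ± 9i (complex conjugate pair).
General solution uses e^(α x)(C₁ cos(β x) + C₂ sin(β x)): y = e^(-11x)(C₁cos(9x) + C₂sin(9x)).


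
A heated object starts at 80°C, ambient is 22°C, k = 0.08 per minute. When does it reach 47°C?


From T(t) = T_a + (T₀ - T_a)e^(-kt), set T(t) = 47:
(47 - 22) / (80 - 22) = e^(-0.08t), so t = -ln(0.431)/0.08 ≈ 10.5 minutes.


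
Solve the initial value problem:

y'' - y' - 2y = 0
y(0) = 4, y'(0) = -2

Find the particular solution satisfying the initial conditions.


Characteristic roots of r² - r - 2 = 0 are -1, 2.
General solution y = c₁ e^(-x) + c₂ e^(2x).
Apply y(0) = 4: c₁ + c₂ = 4. Apply y'(0) = -2: -1 c₁ + 2 c₂ = -2.
Solve: c₁ = 10/3, c₂ = 2/3.
Particular solution: y = (10/3)e^(-x) + (2/3)e^(2x).


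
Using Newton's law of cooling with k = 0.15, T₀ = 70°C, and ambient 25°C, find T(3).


Newton's law: dT/dt = -k(T - T_a) has solution T(t) = T_a + (T₀ - T_a)e^(-kt).
Plug in T_a = 25, T₀ = 70, k = 0.15, t = 3: T(3) = 25 + (45)e^(-0.45) ≈ 53.7°C.


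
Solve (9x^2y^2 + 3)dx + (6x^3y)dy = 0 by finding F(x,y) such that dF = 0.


Check exactness: ∂M/∂y = 18x^2y and ∂N/∂x = 18x^2y; equal, so the equation is exact.
Integrate M with respect to x (treating y as constant): ∫M dx = 3x^3y^2 + 3x + h(y).
Differentiate w.r.t. y and set equal to N: all terms match, so h'(y) = 0 and h is a constant absorbed into C.
General solution: 3x^3y^2 + 3x = C.


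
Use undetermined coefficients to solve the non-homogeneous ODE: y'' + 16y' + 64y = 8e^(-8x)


Characteristic polynomial (r + 8)² = 0; repeated root r = -8.
y_h = (C₁ + C₂x)e^(-8x). Forcing matches the repeated root (resonance), so try y_p = Ax² e^(-8x).
Substitute and solve for A: 2A = 8, so A = 4.
General solution: y = (C₁ + C₂x + 4x²)e^(-8x).


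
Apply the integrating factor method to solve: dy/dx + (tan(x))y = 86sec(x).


P(x) = tan(x) ⇒ μ = e^(∫tan(x)dx) = sec(x).
(sec(x) y)' = 86sec²(x) ⇒ sec(x) y = 86tan(x) + C.
Multiply by cos(x): y = 86sin(x) + C·cos(x).


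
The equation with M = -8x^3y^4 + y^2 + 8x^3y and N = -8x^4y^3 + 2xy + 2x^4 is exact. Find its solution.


Check exactness: ∂M/∂y = -32x^3y^3 + 2y + 8x^3 and ∂N/∂x = -32x^3y^3 + 2y + 8x^3; equal, so the equation is exact.
Integrate M with respect to x (treating y as constant): ∫M dx = -2x^4y^4 + xy^2 + 2x^4y + h(y).
Differentiate w.r.t. y and set equal to N: all terms match, so h'(y) = 0 and h is a constant absorbed into C.
General solution: -2x^4y^4 + xy^2 + 2x^4y = C.


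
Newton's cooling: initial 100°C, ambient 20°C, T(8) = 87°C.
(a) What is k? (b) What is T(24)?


Newton's law: T(t) = T_a + (T₀ - T_a)e^(-kt).
(a) Use T(8) = 87: (87 - 20)/(100 - 20) = e^(-k·8), so k = -ln(0.838)/8 ≈ 0.0222.
(b) Apply k to t = 24: T(24) = 20 + (80)e^(-0.532) ≈ 67.0°C.


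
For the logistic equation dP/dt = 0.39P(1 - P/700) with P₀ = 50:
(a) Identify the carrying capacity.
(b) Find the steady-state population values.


Logistic ODE dP/dt = 0.39P(1 - P/700) has equilibria where dP/dt = 0, i.e. P = 0 or P = 700.
The coefficient (1 - P/K) = 0 when P = K, identifying K = 700 as the carrying capacity.
(a) K = 700; (b) equilibria P = 0 and P = 700.


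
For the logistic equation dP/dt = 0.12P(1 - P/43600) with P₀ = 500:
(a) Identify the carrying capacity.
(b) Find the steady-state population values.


Logistic ODE dP/dt = 0.12P(1 - P/43600) has equilibria where dP/dt = 0, i.e. P = 0 or P = 43600.
The coefficient (1 - P/K) = 0 when P = K, identifying K = 43600 as the carrying capacity.
(a) K = 43600; (b) equilibria P = 0 and P = 43600.


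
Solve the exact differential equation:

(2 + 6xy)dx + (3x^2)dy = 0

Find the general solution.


Check exactness: ∂M/∂y = 6x and ∂N/∂x = 6x; equal, so the equation is exact.
Integrate M with respect to x (treating y as constant): ∫M dx = 2x + 3x^2y + h(y).
Differentiate w.r.t. y and set equal to N: all terms match, so h'(y) = 0 and h is a constant absorbed into C.
General solution: 2x + 3x^2y = C.


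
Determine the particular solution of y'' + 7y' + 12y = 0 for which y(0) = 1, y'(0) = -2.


Characteristic roots of r² + 7r + 12 = 0 are -4, -3.
General solution y = c₁ e^(-4x) + c₂ e^(-3x).
Apply y(0) = 1: c₁ + c₂ = 1. Apply y'(0) = -2: -4 c₁ - 3 c₂ = -2.
Solve: c₁ = -1, c₂ = 2.
Particular solution: y = -e^(-4x) + 2e^(-3x).


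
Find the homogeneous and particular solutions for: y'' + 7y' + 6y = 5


Characteristic roots of r² + 7r + 6 = 0 are -6, -1.
y_h = C₁e^(-6x) + C₂e^(-x).
Constant forcing; try y_p = A. Then 6A = 5 ⇒ A = 5/6.
General solution: y = C₁e^(-6x) + C₂e^(-x) + 5/6.


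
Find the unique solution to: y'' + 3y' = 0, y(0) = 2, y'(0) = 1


Characteristic roots of r² + 3r = 0 are 0, -3.
General solution y = c₁ + c₂ e^(-3x).
Apply y(0) = 2: c₁ + c₂ = 2. Apply y'(0) = 1: 0 c₁ - 3 c₂ = 1.
Solve: c₁ = 7/3, c₂ = -1/3.
Particular solution: y = 7/3 - (1/3)e^(-3x).


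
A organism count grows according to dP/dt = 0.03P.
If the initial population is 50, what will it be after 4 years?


The ODE dP/dt = 0.03P has solution P(t) = P(0)e^(0.03t).
Substitute P(0) = 50 and t = 4: P(4) = 50 e^(0.12) ≈ 56.


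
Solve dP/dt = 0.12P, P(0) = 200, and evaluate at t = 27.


The ODE dP/dt = 0.12P has solution P(t) = P(0)e^(0.12t).
Substitute P(0) = 200 and t = 27: P(27) = 200 e^(3.24) ≈ 5107.


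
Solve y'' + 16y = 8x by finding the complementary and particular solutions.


Homogeneous: r² + 16 = 0 ⇒ r = ±4i, y_h = C₁cos(4x) + C₂sin(4x).
Polynomial forcing; try y_p = Ax + B. Then y_p'' + 16 y_p = 16(Ax + B) = 8x, so B = 0 and A = 1/2.
General solution: y = C₁cos(4x) + C₂sin(4x) + (1/2)x.


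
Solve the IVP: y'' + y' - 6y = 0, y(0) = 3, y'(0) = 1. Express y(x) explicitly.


Characteristic roots of r² + r - 6 = 0 are -3, 2.
General solution y = c₁ e^(-3x) + c₂ e^(2x).
Apply y(0) = 3: c₁ + c₂ = 3. Apply y'(0) = 1: -3 c₁ + 2 c₂ = 1.
Solve: c₁ = 1, c₂ = 2.
Particular solution: y = e^(-3x) + 2e^(2x).


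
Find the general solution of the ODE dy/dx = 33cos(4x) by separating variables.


g(y) = 1, so integrate directly: y = ∫ 33cos(4x) dx = (33/4)sin(4x) + C.


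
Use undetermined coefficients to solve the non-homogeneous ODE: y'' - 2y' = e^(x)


Characteristic roots of r² - 2r = 0 are 0, 2.
y_h = C₁ + C₂e^(2x).
Forcing exponent 1 is not a characteristic root; try y_p = Ae^(x).
Substitute: A·(1 + (-2)·1 + (0)) = A·-1 = 1, so A = -1.
General solution: y = C₁ + C₂e^(2x) - e^(x).


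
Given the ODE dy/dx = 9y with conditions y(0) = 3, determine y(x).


General solution of y' = 9y is y = Ce^(9x).
Apply y(0) = 3: C = 3.
Particular solution: y = 3e^(9x).


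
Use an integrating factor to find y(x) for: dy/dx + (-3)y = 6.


P(x) = -3 ⇒ μ = e^(-3x).
(μ y)' = 6e^(-3x) ⇒ μ y = -2e^(-3x) + C.
Divide by μ: y = -2 + Ce^(3x).


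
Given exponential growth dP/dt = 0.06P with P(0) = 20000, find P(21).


The ODE dP/dt = 0.06P has solution P(t) = P(0)e^(0.06t).
Substitute P(0) = 20000 and t = 21: P(21) = 20000 e^(1.26) ≈ 70508.


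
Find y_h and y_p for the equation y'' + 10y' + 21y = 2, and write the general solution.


Characteristic roots of r² + 10r + 21 = 0 are -7, -3.
y_h = C₁e^(-7x) + C₂e^(-3x).
Constant forcing; try y_p = A. Then 21A = 2 ⇒ A = 2/21.
General solution: y = C₁e^(-7x) + C₂e^(-3x) + 2/21.


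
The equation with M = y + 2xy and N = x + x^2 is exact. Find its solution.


Check exactness: ∂M/∂y = 1 + 2x and ∂N/∂x = 1 + 2x; equal, so the equation is exact.
Integrate M with respect to x (treating y as constant): ∫M dx = xy + x^2y + h(y).
Differentiate w.r.t. y and set equal to N: all terms match, so h'(y) = 0 and h is a constant absorbed into C.
General solution: xy + x^2y = C.


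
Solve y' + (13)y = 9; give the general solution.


P(x) = 13, Q(x) = 9; integrating factor μ = e^(13x).
(μ y)' = 9e^(13x) ⇒ μ y = (9/13)e^(13x) + C.
Divide by μ: y = 9/13 + Ce^(-13x).


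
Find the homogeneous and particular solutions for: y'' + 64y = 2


Homogeneous part: r² + 64 = 0 ⇒ r = ±8i, so y_h = C₁cos(8x) + C₂sin(8x).
Try constant y_p = A; plug in: 64A = 2 ⇒ A = 1/32.
General solution: y = C₁cos(8x) + C₂sin(8x) + 1/32.


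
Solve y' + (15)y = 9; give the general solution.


P(x) = 15, Q(x) = 9; integrating factor μ = e^(15x).
(μ y)' = 9e^(15x) ⇒ μ y = (3/5)e^(15x) + C.
Divide by μ: y = 3/5 + Ce^(-15x).


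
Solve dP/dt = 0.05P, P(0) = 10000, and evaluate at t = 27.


The ODE dP/dt = 0.05P has solution P(t) = P(0)e^(0.05t).
Substitute P(0) = 10000 and t = 27: P(27) = 10000 e^(1.35) ≈ 38574.


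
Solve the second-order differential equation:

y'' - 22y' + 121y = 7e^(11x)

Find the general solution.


Characteristic polynomial (r - 11)² = 0; repeated root r = 11.
y_h = (C₁ + C₂x)e^(11x). Forcing matches the repeated root (resonance), so try y_p = Ax² e^(11x).
Substitute and solve for A: 2A = 7, so A = 7/2.
General solution: y = (C₁ + C₂x + (7/2)x²)e^(11x).


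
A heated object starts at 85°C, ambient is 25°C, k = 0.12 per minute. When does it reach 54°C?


From T(t) = T_a + (T₀ - T_a)e^(-kt), set T(t) = 54:
(54 - 25) / (85 - 25) = e^(-0.12t), so t = -ln(0.483)/0.12 ≈ 6.1 minutes.


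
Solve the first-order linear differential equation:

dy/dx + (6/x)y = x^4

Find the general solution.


P(x) = 6/x ⇒ μ = x^6.
(x^6 y)' = x^6·x^4 = x^10.
Integrate: x^6 y = x^11/(11) + C.
Solve for y: y = (1/11)x^5 + C/x^6.


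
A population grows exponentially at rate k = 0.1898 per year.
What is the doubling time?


Exponential growth: P(t) = P₀ e^(0.1898t). Set P(t)/P₀ = 2: e^(0.1898t) = 2.
Solve: t = ln(2)/0.1898 ≈ 3.65 years.


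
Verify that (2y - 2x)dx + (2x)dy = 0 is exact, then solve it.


Check exactness: ∂M/∂y = 2 and ∂N/∂x = 2; equal, so the equation is exact.
Integrate M with respect to x (treating y as constant): ∫M dx = 2xy - x^2 + h(y).
Differentiate w.r.t. y and set equal to N: all terms match, so h'(y) = 0 and h is a constant absorbed into C.
General solution: 2xy - x^2 = C.


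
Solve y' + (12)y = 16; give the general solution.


P(x) = 12, Q(x) = 16; integrating factor μ = e^(12x).
(μ y)' = 16e^(12x) ⇒ μ y = (4/3)e^(12x) + C.
Divide by μ: y = 4/3 + Ce^(-12x).


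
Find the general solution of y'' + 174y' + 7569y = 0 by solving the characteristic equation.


Characteristic equation: r² + 174r + 7569 = 0, i.e. (r + 87)² = 0.
Repeated root r = -87; include an x factor for the second linearly independent solution.
General solution: y = (C₁ + C₂x)e^(-87x).


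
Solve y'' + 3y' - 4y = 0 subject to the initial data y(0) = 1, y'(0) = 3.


Characteristic roots of r² + 3r - 4 = 0 are 1, -4.
General solution y = c₁ e^(x) + c₂ e^(-4x).
Apply y(0) = 1: c₁ + c₂ = 1. Apply y'(0) = 3: 1 c₁ - 4 c₂ = 3.
Solve: c₁ = 7/5, c₂ = -2/5.
Particular solution: y = (7/5)e^(x) - (2/5)e^(-4x).


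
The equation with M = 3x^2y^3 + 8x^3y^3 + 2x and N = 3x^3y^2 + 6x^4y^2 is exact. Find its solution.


Check exactness: ∂M/∂y = 9x^2y^2 + 24x^3y^2 and ∂N/∂x = 9x^2y^2 + 24x^3y^2; equal, so the equation is exact.
Integrate M with respect to x (treating y as constant): ∫M dx = x^3y^3 + 2x^4y^3 + x^2 + h(y).
Differentiate w.r.t. y and set equal to N: all terms match, so h'(y) = 0 and h is a constant absorbed into C.
General solution: x^3y^3 + 2x^4y^3 + x^2 = C.


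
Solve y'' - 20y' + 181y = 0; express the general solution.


Characteristic equation: r² - 20r + 181 = 0.
Discriminant is negative; roots r = 10 ± 9i (complex conjugate pair).
General solution uses e^(α x)(C₁ cos(β x) + C₂ sin(β x)): y = e^(10x)(C₁cos(9x) + C₂sin(9x)).


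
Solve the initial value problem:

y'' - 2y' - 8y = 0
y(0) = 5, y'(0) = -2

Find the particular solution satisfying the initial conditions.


Characteristic roots of r² - 2r - 8 = 0 are -2, 4.
General solution y = c₁ e^(-2x) + c₂ e^(4x).
Apply y(0) = 5: c₁ + c₂ = 5. Apply y'(0) = -2: -2 c₁ + 4 c₂ = -2.
Solve: c₁ = 11/3, c₂ = 4/3.
Particular solution: y = (11/3)e^(-2x) + (4/3)e^(4x).


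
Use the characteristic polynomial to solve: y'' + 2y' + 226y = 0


Characteristic equation: r² + 2r + 226 = 0.
Discriminant is negative; roots r = -1 ± 15i (complex conjugate pair).
General solution uses e^(α x)(C₁ cos(β x) + C₂ sin(β x)): y = e^(-x)(C₁cos(15x) + C₂sin(15x)).


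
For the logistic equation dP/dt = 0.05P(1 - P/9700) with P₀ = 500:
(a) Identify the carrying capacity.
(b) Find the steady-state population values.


Logistic ODE dP/dt = 0.05P(1 - P/9700) has equilibria where dP/dt = 0, i.e. P = 0 or P = 9700.
The coefficient (1 - P/K) = 0 when P = K, identifying K = 9700 as the carrying capacity.
(a) K = 9700; (b) equilibria P = 0 and P = 9700.


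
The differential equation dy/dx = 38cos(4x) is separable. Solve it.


g(y) = 1, so integrate directly: y = ∫ 38cos(4x) dx = (19/2)sin(4x) + C.


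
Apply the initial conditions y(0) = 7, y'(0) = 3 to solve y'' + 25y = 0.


Characteristic roots of r² + 25 = 0 are ±5i, so y = C₁cos(5x) + C₂sin(5x).
Apply y(0) = 7: C₁ = 7. Differentiate and apply y'(0) = 3: 5·C₂ = 3, so C₂ = 3/5.
Particular solution: y = 7cos(5x) + (3/5)sin(5x).


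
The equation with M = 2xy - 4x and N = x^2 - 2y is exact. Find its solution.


Check exactness: ∂M/∂y = 2x and ∂N/∂x = 2x; equal, so the equation is exact.
Integrate M with respect to x (treating y as constant): ∫M dx = x^2y - 2x^2 + h(y).
Differentiate w.r.t. y and set equal to N: the x-dependent terms already match, leaving h'(y) = -2y. Integrate: h(y) = -y^2.
So F(x,y) = x^2y - y^2 - 2x^2.
General solution: x^2y - y^2 - 2x^2 = C.


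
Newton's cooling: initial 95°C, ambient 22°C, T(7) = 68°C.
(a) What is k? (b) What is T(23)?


Newton's law: T(t) = T_a + (T₀ - T_a)e^(-kt).
(a) Use T(7) = 68: (68 - 22)/(95 - 22) = e^(-k·7), so k = -ln(0.630)/7 ≈ 0.0660.
(b) Apply k to t = 23: T(23) = 22 + (73)e^(-1.517) ≈ 38.0°C.


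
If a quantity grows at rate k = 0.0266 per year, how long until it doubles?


Exponential growth: P(t) = P₀ e^(0.0266t). Set P(t)/P₀ = 2: e^(0.0266t) = 2.
Solve: t = ln(2)/0.0266 ≈ 26.06 years.
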